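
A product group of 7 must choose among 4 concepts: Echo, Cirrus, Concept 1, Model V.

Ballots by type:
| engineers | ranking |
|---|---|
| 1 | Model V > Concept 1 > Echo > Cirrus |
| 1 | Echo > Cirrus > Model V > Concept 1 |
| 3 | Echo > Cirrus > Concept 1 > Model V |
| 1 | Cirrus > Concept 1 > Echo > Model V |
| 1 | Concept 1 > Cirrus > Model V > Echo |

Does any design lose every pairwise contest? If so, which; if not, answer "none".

Model V

Pairwise majorities:
Echo–Cirrus: Echo 5–2.
Echo vs Concept 1: Echo preferred on 1+3 = 4 ballots; Echo wins 4–3.
Echo vs Model V: Echo, 5–2.
Cirrus vs Concept 1: 5 to 2, Cirrus.
Cirrus vs Model V: 6 to 1, Cirrus.
Concept 1 vs Model V: Concept 1 is ranked higher on 3+1+1 = 5 ballots, Model V on 2. Concept 1 wins 5–2.
Only Model V has no wins; Model V is the Condorcet loser.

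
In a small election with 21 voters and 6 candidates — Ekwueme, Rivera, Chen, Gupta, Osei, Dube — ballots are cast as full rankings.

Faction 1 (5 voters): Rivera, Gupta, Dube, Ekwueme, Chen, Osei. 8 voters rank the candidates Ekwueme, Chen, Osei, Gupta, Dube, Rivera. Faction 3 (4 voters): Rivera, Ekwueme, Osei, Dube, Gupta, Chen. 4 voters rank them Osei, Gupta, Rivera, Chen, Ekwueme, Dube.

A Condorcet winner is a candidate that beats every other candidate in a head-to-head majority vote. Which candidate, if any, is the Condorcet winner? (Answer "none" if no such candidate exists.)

Check each pair by majority over 21 ballots:
Ekwueme vs Rivera: Ekwueme is ranked higher on 8 ballots, Rivera on 13. Rivera wins 13–8.
Ekwueme vs Chen: Ekwueme is ranked higher on 5+8+4 = 17 ballots, Chen on 4. Ekwueme wins 17–4.
Ekwueme vs Gupta: Ekwueme preferred on 8+4 = 12 ballots; Ekwueme wins 12–9.
Ekwueme vs Osei: 17 to 4, Ekwueme.
Ekwueme vs Dube: 16 to 5, Ekwueme.
Rivera vs Chen: Rivera is ranked higher on 5+4+4 = 13 ballots, Chen on 8. Rivera wins 13–8.
Rivera vs Gupta: 9 to 12, Gupta.
Rivera vs Osei: Rivera preferred on 5+4 = 9 ballots; Osei wins 12–9.
Rivera vs Dube: 5+4+4 = 13 for Rivera, 8 for Dube — Rivera by 13–8.
Chen vs Gupta: Chen is ranked higher on 8 ballots, Gupta on 13. Gupta wins 13–8.
Chen vs Osei: Chen is ranked higher on 5+8 = 13 ballots, Osei on 8. Chen wins 13–8.
Chen vs Dube: Chen is ranked higher on 8+4 = 12 ballots, Dube on 9. Chen wins 12–9.
Gupta vs Osei: Gupta is ranked higher on 5 ballots, Osei on 16. Osei wins 16–5.
Gupta vs Dube: 17 to 4, Gupta.
Osei vs Dube: 16 to 5, Osei.
No candidate is unbeaten: Ekwueme loses to Rivera; Rivera loses to Gupta; Chen loses to Ekwueme; Gupta loses to Ekwueme; Osei loses to Ekwueme; Dube loses to Ekwueme. In particular Ekwueme → Gupta → Rivera → Ekwueme is a majority cycle — no Condorcet winner exists.

none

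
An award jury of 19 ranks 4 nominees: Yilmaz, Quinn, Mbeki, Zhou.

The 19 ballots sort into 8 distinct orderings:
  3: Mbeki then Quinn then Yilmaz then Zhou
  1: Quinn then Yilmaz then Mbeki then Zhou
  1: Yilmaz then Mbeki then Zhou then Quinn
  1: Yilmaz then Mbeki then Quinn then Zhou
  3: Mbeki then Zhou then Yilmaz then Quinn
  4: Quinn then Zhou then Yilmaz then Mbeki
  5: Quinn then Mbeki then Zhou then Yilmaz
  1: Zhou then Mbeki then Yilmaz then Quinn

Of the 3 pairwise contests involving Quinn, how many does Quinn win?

Quinn against each rival (19 jurors):
Quinn vs Yilmaz: 13 to 6, Quinn.
Quinn vs Mbeki: Quinn preferred on 1+4+5 = 10 ballots; Quinn wins 10–9.
Quinn vs Zhou: Quinn preferred on 3+1+1+4+5 = 14 ballots; Quinn wins 14–5.
Quinn beats Yilmaz, Mbeki, Zhou — 3 pairwise wins.

3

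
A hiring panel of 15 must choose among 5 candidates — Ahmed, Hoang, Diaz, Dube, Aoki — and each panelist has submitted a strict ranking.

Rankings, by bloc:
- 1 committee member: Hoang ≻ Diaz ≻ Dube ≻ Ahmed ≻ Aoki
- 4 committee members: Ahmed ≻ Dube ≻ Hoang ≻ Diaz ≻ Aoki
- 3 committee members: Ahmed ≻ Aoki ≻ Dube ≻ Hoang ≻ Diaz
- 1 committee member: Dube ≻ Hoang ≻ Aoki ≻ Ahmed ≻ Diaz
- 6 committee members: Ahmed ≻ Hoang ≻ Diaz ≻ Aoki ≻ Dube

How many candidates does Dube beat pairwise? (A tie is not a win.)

Dube against each rival (15 committee members):
Dube vs Ahmed: 2 to 13, Ahmed.
Dube vs Hoang: 4+3+1 = 8 for Dube, 7 for Hoang — Dube by 8–7.
Dube–Diaz: Dube 8–7.
Dube vs Aoki: Aoki, 9–6.
Dube beats Hoang, Diaz; loses to Ahmed, Aoki — 2 pairwise wins.

2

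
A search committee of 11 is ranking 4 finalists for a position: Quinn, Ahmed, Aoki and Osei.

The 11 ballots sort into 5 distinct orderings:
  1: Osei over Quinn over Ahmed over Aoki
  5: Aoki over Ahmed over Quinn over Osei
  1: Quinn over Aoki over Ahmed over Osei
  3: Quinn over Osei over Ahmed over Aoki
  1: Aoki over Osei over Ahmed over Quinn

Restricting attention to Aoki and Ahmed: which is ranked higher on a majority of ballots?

Aoki

Ballots ranking Aoki above Ahmed: 5 + 1 + 1 = 7.
Ballots ranking Ahmed above Aoki: 11 − 7 = 4.
Aoki wins the head-to-head 7–4.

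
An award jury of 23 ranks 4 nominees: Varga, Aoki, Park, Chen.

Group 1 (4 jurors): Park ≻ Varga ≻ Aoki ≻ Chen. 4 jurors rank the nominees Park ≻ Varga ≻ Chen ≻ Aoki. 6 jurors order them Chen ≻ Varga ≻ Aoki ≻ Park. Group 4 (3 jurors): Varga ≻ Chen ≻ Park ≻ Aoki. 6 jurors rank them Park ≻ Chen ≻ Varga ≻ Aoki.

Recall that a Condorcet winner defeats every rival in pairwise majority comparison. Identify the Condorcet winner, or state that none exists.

Check each pair by majority over 23 ballots:
Varga vs Aoki: Varga, 23–0.
Varga–Park: Park 14–9.
Varga vs Chen: Chen wins 12–11.
Aoki vs Park: Aoki preferred on 6 ballots; Park wins 17–6.
Aoki vs Chen: Aoki preferred on 4 ballots; Chen wins 19–4.
Park vs Chen: Park, 14–9.
Only Park has no losses; Park is the Condorcet winner.

Park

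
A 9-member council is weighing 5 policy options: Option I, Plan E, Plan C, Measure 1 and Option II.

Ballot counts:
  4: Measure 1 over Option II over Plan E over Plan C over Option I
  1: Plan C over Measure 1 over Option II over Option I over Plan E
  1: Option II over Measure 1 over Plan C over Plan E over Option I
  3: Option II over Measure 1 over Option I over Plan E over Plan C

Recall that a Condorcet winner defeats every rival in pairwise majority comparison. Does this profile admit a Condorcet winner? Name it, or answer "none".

Head-to-head results (9 council members):
Option I vs Plan E: 1+3 = 4 for Option I, 5 for Plan E — Plan E by 5–4.
Option I vs Plan C: Option I preferred on 3 ballots; Plan C wins 6–3.
Option I vs Measure 1: Option I preferred on 0 ballots; Measure 1 wins 9–0.
Option I vs Option II: Option I preferred on 0 ballots; Option II wins 9–0.
Plan E vs Plan C: Plan E is ranked higher on 4+3 = 7 ballots, Plan C on 2. Plan E wins 7–2.
Plan E vs Measure 1: 0 to 9, Measure 1.
Plan E vs Option II: Plan E is ranked higher on 0 ballots, Option II on 9. Option II wins 9–0.
Plan C vs Measure 1: Plan C is ranked higher on 1 ballot, Measure 1 on 8. Measure 1 wins 8–1.
Plan C vs Option II: Plan C is ranked higher on 1 ballot, Option II on 8. Option II wins 8–1.
Measure 1 vs Option II: Measure 1 is ranked higher on 4+1 = 5 ballots, Option II on 4. Measure 1 wins 5–4.
Measure 1 beats each of Option I, Plan E, Plan C, Option II — Measure 1 is the Condorcet winner.

Measure 1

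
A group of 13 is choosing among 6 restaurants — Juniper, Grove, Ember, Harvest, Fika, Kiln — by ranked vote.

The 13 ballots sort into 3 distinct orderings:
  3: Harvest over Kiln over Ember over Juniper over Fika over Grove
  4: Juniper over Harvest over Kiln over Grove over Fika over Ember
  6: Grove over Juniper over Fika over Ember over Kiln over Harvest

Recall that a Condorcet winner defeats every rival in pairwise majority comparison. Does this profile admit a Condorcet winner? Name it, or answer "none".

Head-to-head results (13 friends):
Juniper vs Grove: 7 to 6, Juniper.
Juniper vs Ember: Juniper is ranked higher on 4+6 = 10 ballots, Ember on 3. Juniper wins 10–3.
Juniper vs Harvest: 10 to 3, Juniper.
Juniper vs Fika: Juniper preferred on 3+4+6 = 13 ballots; Juniper wins 13–0.
Juniper vs Kiln: Juniper is ranked higher on 4+6 = 10 ballots, Kiln on 3. Juniper wins 10–3.
Grove vs Ember: 10 to 3, Grove.
Grove vs Harvest: Grove preferred on 6 ballots; Harvest wins 7–6.
Grove vs Fika: Grove is ranked higher on 4+6 = 10 ballots, Fika on 3. Grove wins 10–3.
Grove vs Kiln: 6 to 7, Kiln.
Ember vs Harvest: Ember is ranked higher on 6 ballots, Harvest on 7. Harvest wins 7–6.
Ember vs Fika: 3 to 10, Fika.
Ember vs Kiln: Ember preferred on 6 ballots; Kiln wins 7–6.
Harvest vs Fika: Harvest is ranked higher on 3+4 = 7 ballots, Fika on 6. Harvest wins 7–6.
Harvest vs Kiln: Harvest is ranked higher on 3+4 = 7 ballots, Kiln on 6. Harvest wins 7–6.
Fika vs Kiln: Fika is ranked higher on 6 ballots, Kiln on 7. Kiln wins 7–6.
Only Juniper has no losses; Juniper is the Condorcet winner.

Juniper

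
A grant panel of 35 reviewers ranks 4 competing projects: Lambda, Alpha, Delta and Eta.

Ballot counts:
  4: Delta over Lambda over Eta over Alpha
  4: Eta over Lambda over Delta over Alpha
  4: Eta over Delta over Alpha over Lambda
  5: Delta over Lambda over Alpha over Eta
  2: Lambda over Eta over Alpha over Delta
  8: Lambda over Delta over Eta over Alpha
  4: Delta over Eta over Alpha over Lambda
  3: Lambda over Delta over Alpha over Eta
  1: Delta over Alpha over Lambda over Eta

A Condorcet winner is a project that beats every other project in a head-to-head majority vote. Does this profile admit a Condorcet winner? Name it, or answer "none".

Check each pair by majority over 35 ballots:
Lambda vs Alpha: Lambda is ranked higher on 4+4+5+2+8+3 = 26 ballots, Alpha on 9. Lambda wins 26–9.
Lambda vs Delta: 17 to 18, Delta.
Lambda vs Eta: Lambda is ranked higher on 4+5+2+8+3+1 = 23 ballots, Eta on 12. Lambda wins 23–12.
Alpha vs Delta: Alpha is ranked higher on 2 ballots, Delta on 33. Delta wins 33–2.
Alpha vs Eta: 5+3+1 = 9 for Alpha, 26 for Eta — Eta by 26–9.
Delta vs Eta: 25 to 10, Delta.
Delta wins every pairwise contest, so Delta is the Condorcet winner.

Delta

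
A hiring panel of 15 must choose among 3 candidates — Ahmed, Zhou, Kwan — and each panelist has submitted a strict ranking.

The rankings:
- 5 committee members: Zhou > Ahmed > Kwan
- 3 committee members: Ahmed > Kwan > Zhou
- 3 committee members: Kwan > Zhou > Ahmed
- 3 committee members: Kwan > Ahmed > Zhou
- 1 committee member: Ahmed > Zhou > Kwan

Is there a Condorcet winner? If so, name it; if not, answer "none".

Pairwise majorities:
Ahmed vs Zhou: Ahmed is ranked higher on 3+3+1 = 7 ballots, Zhou on 8. Zhou wins 8–7.
Ahmed vs Kwan: 5+3+1 = 9 for Ahmed, 6 for Kwan — Ahmed by 9–6.
Zhou vs Kwan: Zhou is ranked higher on 5+1 = 6 ballots, Kwan on 9. Kwan wins 9–6.
Every candidate loses at least once (Ahmed loses to Zhou; Zhou loses to Kwan; Kwan loses to Ahmed). The majority relation contains the cycle Ahmed > Kwan > Zhou > Ahmed, so there is no Condorcet winner.

none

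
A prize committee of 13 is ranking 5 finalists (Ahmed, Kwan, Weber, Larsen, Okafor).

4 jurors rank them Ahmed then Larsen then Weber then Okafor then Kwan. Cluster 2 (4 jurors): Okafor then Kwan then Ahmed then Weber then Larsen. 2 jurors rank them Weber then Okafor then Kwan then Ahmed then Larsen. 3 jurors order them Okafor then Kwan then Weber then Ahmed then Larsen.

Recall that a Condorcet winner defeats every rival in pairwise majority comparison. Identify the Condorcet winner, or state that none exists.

Check each pair by majority over 13 ballots:
Ahmed vs Kwan: Kwan, 9–4.
Ahmed vs Weber: Ahmed wins 8–5.
Ahmed vs Larsen: Ahmed, 13–0.
Ahmed vs Okafor: Okafor, 9–4.
Kwan vs Weber: Kwan, 7–6.
Kwan vs Larsen: Kwan, 9–4.
Kwan vs Okafor: Okafor, 13–0.
Weber–Larsen: Weber 9–4.
Weber–Okafor: Okafor 7–6.
Larsen–Okafor: Okafor 9–4.
Only Okafor has no losses; Okafor is the Condorcet winner.

Okafor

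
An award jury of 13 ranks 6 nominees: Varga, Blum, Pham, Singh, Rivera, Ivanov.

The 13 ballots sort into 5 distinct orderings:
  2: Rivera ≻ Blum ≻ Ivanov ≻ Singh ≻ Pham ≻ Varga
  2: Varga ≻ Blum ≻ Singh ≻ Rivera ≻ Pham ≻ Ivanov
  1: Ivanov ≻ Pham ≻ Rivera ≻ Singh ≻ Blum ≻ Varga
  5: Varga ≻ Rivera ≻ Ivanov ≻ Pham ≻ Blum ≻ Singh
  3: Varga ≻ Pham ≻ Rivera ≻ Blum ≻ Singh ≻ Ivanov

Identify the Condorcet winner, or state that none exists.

Varga

Pairwise majorities:
Varga vs Blum: 10 to 3, Varga.
Varga vs Pham: Varga preferred on 2+5+3 = 10 ballots; Varga wins 10–3.
Varga vs Singh: 10 to 3, Varga.
Varga vs Rivera: Varga preferred on 2+5+3 = 10 ballots; Varga wins 10–3.
Varga vs Ivanov: Varga is ranked higher on 2+5+3 = 10 ballots, Ivanov on 3. Varga wins 10–3.
Blum vs Pham: 4 to 9, Pham.
Blum vs Singh: Blum is ranked higher on 2+2+5+3 = 12 ballots, Singh on 1. Blum wins 12–1.
Blum vs Rivera: Blum preferred on 2 ballots; Rivera wins 11–2.
Blum vs Ivanov: Blum preferred on 2+2+3 = 7 ballots; Blum wins 7–6.
Pham vs Singh: 9 to 4, Pham.
Pham vs Rivera: 4 to 9, Rivera.
Pham vs Ivanov: Pham is ranked higher on 2+3 = 5 ballots, Ivanov on 8. Ivanov wins 8–5.
Singh vs Rivera: 2 to 11, Rivera.
Singh vs Ivanov: 2+3 = 5 for Singh, 8 for Ivanov — Ivanov by 8–5.
Rivera vs Ivanov: 2+2+5+3 = 12 for Rivera, 1 for Ivanov — Rivera by 12–1.
Varga defeats every rival head-to-head and is the Condorcet winner.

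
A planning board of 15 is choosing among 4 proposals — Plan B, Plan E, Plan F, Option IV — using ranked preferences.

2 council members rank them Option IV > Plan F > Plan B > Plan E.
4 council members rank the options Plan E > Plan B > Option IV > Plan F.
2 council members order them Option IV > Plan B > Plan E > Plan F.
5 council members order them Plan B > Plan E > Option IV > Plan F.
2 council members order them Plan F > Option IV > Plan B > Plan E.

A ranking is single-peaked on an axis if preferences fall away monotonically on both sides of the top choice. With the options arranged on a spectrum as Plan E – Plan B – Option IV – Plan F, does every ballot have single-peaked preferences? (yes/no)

yes

Axis positions: Plan E=1, Plan B=2, Option IV=3, Plan F=4.
Type 1 (peak Option IV at position 3): ranking walks positions 3-4-2-1, expanding outward from the peak — single-peaked.
Type 2 (peak Plan E at position 1): ranking walks positions 1-2-3-4, expanding outward from the peak — single-peaked.
Type 3 (peak Option IV at position 3): ranking walks positions 3-2-1-4, expanding outward from the peak — single-peaked.
Type 4 (peak Plan B at position 2): ranking walks positions 2-1-3-4, expanding outward from the peak — single-peaked.
Type 5 (peak Plan F at position 4): ranking walks positions 4-3-2-1, expanding outward from the peak — single-peaked.
Every ranking is single-peaked on this axis.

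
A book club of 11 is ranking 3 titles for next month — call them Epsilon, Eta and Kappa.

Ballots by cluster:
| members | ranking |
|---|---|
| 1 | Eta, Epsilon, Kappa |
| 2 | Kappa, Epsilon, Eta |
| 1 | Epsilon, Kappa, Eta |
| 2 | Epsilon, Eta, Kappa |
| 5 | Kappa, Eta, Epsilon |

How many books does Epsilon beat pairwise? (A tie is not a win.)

0

Epsilon against each rival (11 members):
Epsilon vs Eta: Epsilon is ranked higher on 2+1+2 = 5 ballots, Eta on 6. Eta wins 6–5.
Epsilon vs Kappa: Epsilon preferred on 1+1+2 = 4 ballots; Kappa wins 7–4.
Epsilon beats no one; loses to Eta, Kappa — 0 pairwise wins.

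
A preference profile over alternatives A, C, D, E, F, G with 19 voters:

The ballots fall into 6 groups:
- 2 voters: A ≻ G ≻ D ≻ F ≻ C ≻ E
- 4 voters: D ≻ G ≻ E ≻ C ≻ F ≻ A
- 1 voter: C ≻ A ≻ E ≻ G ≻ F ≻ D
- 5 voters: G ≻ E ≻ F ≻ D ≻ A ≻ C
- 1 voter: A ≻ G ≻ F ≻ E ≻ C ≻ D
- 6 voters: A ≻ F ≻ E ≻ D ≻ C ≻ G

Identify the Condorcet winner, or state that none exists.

A

Pairwise majorities:
A vs C: A is ranked higher on 2+5+1+6 = 14 ballots, C on 5. A wins 14–5.
A vs D: A is ranked higher on 2+1+1+6 = 10 ballots, D on 9. A wins 10–9.
A vs E: 10 to 9, A.
A vs F: 2+1+1+6 = 10 for A, 9 for F — A by 10–9.
A vs G: A preferred on 2+1+1+6 = 10 ballots; A wins 10–9.
C vs D: C preferred on 1+1 = 2 ballots; D wins 17–2.
C vs E: C preferred on 2+1 = 3 ballots; E wins 16–3.
C vs F: C preferred on 4+1 = 5 ballots; F wins 14–5.
C vs G: 7 to 12, G.
D vs E: 6 to 13, E.
D vs F: 6 to 13, F.
D vs G: 10 to 9, D.
E vs F: E preferred on 4+1+5 = 10 ballots; E wins 10–9.
E vs G: E is ranked higher on 1+6 = 7 ballots, G on 12. G wins 12–7.
F vs G: 6 for F, 13 for G — G by 13–6.
A beats each of C, D, E, F, G — A is the Condorcet winner.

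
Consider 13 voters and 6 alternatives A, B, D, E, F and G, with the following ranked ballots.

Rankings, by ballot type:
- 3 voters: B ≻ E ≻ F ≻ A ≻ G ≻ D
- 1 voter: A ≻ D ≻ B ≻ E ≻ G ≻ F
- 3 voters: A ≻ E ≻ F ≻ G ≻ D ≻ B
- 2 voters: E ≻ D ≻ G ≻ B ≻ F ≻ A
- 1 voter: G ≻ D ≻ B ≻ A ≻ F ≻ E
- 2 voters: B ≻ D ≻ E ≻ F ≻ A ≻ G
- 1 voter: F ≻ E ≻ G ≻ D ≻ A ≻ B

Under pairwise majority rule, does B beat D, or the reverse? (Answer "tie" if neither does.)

D

Ballots ranking B above D: 3 + 2 = 5.
Ballots ranking D above B: 13 − 5 = 8.
D wins the head-to-head 8–5.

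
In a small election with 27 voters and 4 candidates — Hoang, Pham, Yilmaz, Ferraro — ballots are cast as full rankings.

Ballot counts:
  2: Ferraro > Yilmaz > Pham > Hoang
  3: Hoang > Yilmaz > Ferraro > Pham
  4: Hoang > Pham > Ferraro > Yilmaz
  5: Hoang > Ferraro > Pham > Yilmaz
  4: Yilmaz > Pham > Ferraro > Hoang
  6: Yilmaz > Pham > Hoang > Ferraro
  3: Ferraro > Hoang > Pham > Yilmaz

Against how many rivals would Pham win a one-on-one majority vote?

1

Pham against each rival (27 voters):
Pham–Hoang: Hoang 15–12.
Pham vs Yilmaz: Pham is ranked higher on 4+5+3 = 12 ballots, Yilmaz on 15. Yilmaz wins 15–12.
Pham vs Ferraro: 4+4+6 = 14 for Pham, 13 for Ferraro — Pham by 14–13.
Pham beats Ferraro; loses to Hoang, Yilmaz — 1 pairwise win.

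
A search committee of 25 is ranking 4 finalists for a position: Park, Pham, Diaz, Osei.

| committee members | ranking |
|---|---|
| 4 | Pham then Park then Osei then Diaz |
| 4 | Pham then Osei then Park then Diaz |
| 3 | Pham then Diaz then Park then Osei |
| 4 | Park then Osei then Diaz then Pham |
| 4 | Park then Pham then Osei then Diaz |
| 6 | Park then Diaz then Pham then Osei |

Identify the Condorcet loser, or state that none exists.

Diaz

Pairwise majorities:
Park vs Pham: 4+4+6 = 14 for Park, 11 for Pham — Park by 14–11.
Park vs Diaz: Park wins 22–3.
Park vs Osei: Park wins 21–4.
Pham vs Diaz: Pham preferred on 4+4+3+4 = 15 ballots; Pham wins 15–10.
Pham–Osei: Pham 21–4.
Diaz vs Osei: 9 to 16, Osei.
Only Diaz has no wins; Diaz is the Condorcet loser.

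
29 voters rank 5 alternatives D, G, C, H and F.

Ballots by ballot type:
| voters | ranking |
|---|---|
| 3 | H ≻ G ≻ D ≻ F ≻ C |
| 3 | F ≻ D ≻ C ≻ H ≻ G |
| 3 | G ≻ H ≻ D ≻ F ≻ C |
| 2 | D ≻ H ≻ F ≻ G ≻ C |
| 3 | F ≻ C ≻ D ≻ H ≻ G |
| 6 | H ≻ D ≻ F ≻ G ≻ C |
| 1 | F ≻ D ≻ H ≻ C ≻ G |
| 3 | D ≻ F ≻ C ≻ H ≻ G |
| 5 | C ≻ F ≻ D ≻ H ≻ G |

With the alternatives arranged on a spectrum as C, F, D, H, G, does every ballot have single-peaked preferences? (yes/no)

Axis positions: C=1, F=2, D=3, H=4, G=5.
Ballot type 1 (peak H at position 4): ranking walks positions 4-5-3-2-1, expanding outward from the peak — single-peaked.
Ballot type 2 (peak F at position 2): ranking walks positions 2-3-1-4-5, expanding outward from the peak — single-peaked.
Ballot type 3 (peak G at position 5): ranking walks positions 5-4-3-2-1, expanding outward from the peak — single-peaked.
Ballot type 4 (peak D at position 3): ranking walks positions 3-4-2-5-1, expanding outward from the peak — single-peaked.
Ballot type 5 (peak F at position 2): ranking walks positions 2-1-3-4-5, expanding outward from the peak — single-peaked.
Ballot type 6 (peak H at position 4): ranking walks positions 4-3-2-5-1, expanding outward from the peak — single-peaked.
Ballot type 7 (peak F at position 2): ranking walks positions 2-3-4-1-5, expanding outward from the peak — single-peaked.
Ballot type 8 (peak D at position 3): ranking walks positions 3-2-1-4-5, expanding outward from the peak — single-peaked.
Ballot type 9 (peak C at position 1): ranking walks positions 1-2-3-4-5, expanding outward from the peak — single-peaked.
Every ranking is single-peaked on this axis.

yes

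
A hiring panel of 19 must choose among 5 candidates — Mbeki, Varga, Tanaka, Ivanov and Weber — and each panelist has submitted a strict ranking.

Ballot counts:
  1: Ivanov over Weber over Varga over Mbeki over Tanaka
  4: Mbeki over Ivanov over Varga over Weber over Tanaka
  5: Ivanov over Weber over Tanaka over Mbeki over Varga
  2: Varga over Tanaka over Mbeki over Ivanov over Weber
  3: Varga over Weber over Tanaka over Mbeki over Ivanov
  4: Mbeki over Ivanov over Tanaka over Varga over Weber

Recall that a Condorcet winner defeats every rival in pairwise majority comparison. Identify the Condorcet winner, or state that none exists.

Head-to-head results (19 committee members):
Mbeki vs Varga: 13 to 6, Mbeki.
Mbeki vs Tanaka: 9 to 10, Tanaka.
Mbeki vs Ivanov: 13 to 6, Mbeki.
Mbeki vs Weber: Mbeki preferred on 4+2+4 = 10 ballots; Mbeki wins 10–9.
Varga vs Tanaka: 10 to 9, Varga.
Varga vs Ivanov: 5 to 14, Ivanov.
Varga vs Weber: 13 to 6, Varga.
Tanaka vs Ivanov: Tanaka is ranked higher on 2+3 = 5 ballots, Ivanov on 14. Ivanov wins 14–5.
Tanaka vs Weber: Tanaka preferred on 2+4 = 6 ballots; Weber wins 13–6.
Ivanov vs Weber: Ivanov preferred on 1+4+5+2+4 = 16 ballots; Ivanov wins 16–3.
Every candidate loses at least once (Mbeki loses to Tanaka; Varga loses to Mbeki; Tanaka loses to Varga; Ivanov loses to Mbeki; Weber loses to Mbeki). The majority relation contains the cycle Mbeki → Varga → Tanaka → Mbeki, so there is no Condorcet winner.

none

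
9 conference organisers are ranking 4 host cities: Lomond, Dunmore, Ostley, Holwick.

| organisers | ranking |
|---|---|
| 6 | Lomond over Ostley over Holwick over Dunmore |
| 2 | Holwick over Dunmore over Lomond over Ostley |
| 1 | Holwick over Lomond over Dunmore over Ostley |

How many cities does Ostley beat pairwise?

2

Ostley against each rival (9 organisers):
Ostley vs Lomond: 0 to 9, Lomond.
Ostley vs Dunmore: 6 for Ostley, 3 for Dunmore — Ostley by 6–3.
Ostley–Holwick: Ostley 6–3.
Ostley beats Dunmore, Holwick; loses to Lomond — 2 pairwise wins.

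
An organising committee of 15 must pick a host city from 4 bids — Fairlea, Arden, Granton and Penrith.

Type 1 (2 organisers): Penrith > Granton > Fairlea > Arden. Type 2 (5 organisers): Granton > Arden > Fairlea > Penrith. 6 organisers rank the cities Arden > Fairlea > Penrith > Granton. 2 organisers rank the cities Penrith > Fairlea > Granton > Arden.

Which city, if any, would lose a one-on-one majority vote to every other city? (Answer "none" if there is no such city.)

Pairwise majorities:
Fairlea vs Arden: Arden, 11–4.
Fairlea vs Granton: Fairlea is ranked higher on 6+2 = 8 ballots, Granton on 7. Fairlea wins 8–7.
Fairlea vs Penrith: Fairlea wins 11–4.
Arden vs Granton: Arden is ranked higher on 6 ballots, Granton on 9. Granton wins 9–6.
Arden–Penrith: Arden 11–4.
Granton vs Penrith: Penrith wins 10–5.
No city is winless: Fairlea beats Granton; Arden beats Fairlea; Granton beats Arden; Penrith beats Granton. There is no Condorcet loser.

none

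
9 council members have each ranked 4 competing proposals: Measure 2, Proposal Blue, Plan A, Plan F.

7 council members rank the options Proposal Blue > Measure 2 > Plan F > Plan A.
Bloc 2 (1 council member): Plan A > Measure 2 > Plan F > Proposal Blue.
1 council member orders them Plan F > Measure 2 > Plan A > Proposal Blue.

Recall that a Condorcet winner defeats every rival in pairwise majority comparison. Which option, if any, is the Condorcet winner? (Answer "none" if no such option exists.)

Check each pair by majority over 9 ballots:
Measure 2–Proposal Blue: Proposal Blue 7–2.
Measure 2 vs Plan A: Measure 2, 8–1.
Measure 2 vs Plan F: Measure 2, 8–1.
Proposal Blue vs Plan A: Proposal Blue wins 7–2.
Proposal Blue vs Plan F: Proposal Blue, 7–2.
Plan A vs Plan F: Plan F wins 8–1.
Proposal Blue wins every pairwise contest, so Proposal Blue is the Condorcet winner.

Proposal Blue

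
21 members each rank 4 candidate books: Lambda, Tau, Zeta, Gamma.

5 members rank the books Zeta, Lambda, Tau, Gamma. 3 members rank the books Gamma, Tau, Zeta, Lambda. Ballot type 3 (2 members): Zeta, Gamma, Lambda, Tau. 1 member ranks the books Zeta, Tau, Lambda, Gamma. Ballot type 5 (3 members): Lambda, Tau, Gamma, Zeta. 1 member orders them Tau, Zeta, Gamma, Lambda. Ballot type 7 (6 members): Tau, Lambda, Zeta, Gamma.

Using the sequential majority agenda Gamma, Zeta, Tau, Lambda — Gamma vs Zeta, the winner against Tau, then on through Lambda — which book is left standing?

Tau

Round 1: Gamma vs Zeta — 6–15, Zeta advances.
Round 2: Zeta vs Tau — 8–13, Tau advances.
Round 3: Tau vs Lambda — 11–10, Tau advances.
The agenda winner is Tau.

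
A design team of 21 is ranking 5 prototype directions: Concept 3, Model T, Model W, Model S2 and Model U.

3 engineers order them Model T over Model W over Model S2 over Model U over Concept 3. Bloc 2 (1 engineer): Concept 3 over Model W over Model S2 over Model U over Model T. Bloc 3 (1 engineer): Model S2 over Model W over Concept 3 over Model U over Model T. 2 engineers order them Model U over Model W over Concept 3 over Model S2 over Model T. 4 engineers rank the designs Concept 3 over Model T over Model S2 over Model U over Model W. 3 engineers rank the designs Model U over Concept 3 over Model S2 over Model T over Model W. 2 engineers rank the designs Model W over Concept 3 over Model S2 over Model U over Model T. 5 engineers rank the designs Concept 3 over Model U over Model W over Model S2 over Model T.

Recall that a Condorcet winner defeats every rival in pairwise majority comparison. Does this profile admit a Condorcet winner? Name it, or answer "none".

Pairwise majorities:
Concept 3–Model T: Concept 3 18–3.
Concept 3 vs Model W: 13 to 8, Concept 3.
Concept 3 vs Model S2: 17 to 4, Concept 3.
Concept 3 vs Model U: Concept 3 wins 13–8.
Model T–Model W: Model W 11–10.
Model T vs Model S2: 3+4 = 7 for Model T, 14 for Model S2 — Model S2 by 14–7.
Model T vs Model U: Model U wins 14–7.
Model W vs Model S2: 3+1+2+2+5 = 13 for Model W, 8 for Model S2 — Model W by 13–8.
Model W vs Model U: 7 to 14, Model U.
Model S2 vs Model U: 11 to 10, Model S2.
Concept 3 beats each of Model T, Model W, Model S2, Model U — Concept 3 is the Condorcet winner.

Concept 3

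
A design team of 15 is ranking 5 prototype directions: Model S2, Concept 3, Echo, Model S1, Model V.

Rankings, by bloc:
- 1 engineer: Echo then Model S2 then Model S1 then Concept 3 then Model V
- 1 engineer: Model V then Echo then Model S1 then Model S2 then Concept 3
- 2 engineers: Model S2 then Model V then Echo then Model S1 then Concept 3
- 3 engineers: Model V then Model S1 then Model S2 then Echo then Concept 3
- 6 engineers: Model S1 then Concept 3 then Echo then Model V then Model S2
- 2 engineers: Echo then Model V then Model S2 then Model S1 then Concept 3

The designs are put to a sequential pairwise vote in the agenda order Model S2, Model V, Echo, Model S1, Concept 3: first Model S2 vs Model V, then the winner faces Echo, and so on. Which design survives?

Model S1

Round 1: Model S2 vs Model V — 3–12, Model V advances.
Round 2: Model V vs Echo — 6–9, Echo advances.
Round 3: Echo vs Model S1 — 6–9, Model S1 advances.
Round 4: Model S1 vs Concept 3 — 15–0, Model S1 advances.
Model S1 survives the agenda.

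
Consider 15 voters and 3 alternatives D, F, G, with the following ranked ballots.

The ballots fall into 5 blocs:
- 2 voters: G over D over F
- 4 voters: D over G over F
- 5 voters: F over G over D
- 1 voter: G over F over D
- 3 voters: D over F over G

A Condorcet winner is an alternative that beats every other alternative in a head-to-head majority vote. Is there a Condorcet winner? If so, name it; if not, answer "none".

none

Check each pair by majority over 15 ballots:
D vs F: D wins 9–6.
D vs G: G wins 8–7.
F vs G: F, 8–7.
Every alternative loses at least once (D loses to G; F loses to D; G loses to F). The majority relation contains the cycle D > F > G > D, so there is no Condorcet winner.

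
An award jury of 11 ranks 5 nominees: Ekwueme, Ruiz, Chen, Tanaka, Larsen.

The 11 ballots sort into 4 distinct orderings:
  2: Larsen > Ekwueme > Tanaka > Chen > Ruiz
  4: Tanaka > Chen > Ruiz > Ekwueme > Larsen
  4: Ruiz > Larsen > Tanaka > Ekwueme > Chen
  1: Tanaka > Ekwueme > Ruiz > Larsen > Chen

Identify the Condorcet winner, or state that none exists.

none

Head-to-head results (11 jurors):
Ekwueme–Ruiz: Ruiz 8–3.
Ekwueme vs Chen: Ekwueme, 7–4.
Ekwueme–Tanaka: Tanaka 9–2.
Ekwueme vs Larsen: Larsen, 6–5.
Ruiz vs Chen: Chen, 6–5.
Ruiz–Tanaka: Tanaka 7–4.
Ruiz–Larsen: Ruiz 9–2.
Chen vs Tanaka: Tanaka wins 11–0.
Chen–Larsen: Larsen 7–4.
Tanaka–Larsen: Larsen 6–5.
No nominee is unbeaten: Ekwueme loses to Ruiz; Ruiz loses to Chen; Chen loses to Ekwueme; Tanaka loses to Larsen; Larsen loses to Ruiz. In particular Ekwueme → Chen → Ruiz → Ekwueme is a majority cycle — no Condorcet winner exists.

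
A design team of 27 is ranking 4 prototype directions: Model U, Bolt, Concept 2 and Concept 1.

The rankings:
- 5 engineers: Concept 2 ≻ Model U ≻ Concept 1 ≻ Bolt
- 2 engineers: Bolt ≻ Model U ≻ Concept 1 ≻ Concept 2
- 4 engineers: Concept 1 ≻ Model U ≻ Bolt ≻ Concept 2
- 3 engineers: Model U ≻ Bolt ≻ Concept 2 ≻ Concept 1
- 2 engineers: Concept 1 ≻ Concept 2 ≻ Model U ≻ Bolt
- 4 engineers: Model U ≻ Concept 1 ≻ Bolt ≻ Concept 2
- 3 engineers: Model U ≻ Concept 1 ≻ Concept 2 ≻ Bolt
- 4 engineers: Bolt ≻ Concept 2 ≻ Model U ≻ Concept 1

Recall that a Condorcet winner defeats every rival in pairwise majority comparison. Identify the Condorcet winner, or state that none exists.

Model U

Pairwise majorities:
Model U vs Bolt: Model U is ranked higher on 5+4+3+2+4+3 = 21 ballots, Bolt on 6. Model U wins 21–6.
Model U vs Concept 2: Model U, 16–11.
Model U vs Concept 1: Model U is ranked higher on 5+2+3+4+3+4 = 21 ballots, Concept 1 on 6. Model U wins 21–6.
Bolt–Concept 2: Bolt 17–10.
Bolt–Concept 1: Concept 1 18–9.
Concept 2 vs Concept 1: Concept 2 is ranked higher on 5+3+4 = 12 ballots, Concept 1 on 15. Concept 1 wins 15–12.
Only Model U has no losses; Model U is the Condorcet winner.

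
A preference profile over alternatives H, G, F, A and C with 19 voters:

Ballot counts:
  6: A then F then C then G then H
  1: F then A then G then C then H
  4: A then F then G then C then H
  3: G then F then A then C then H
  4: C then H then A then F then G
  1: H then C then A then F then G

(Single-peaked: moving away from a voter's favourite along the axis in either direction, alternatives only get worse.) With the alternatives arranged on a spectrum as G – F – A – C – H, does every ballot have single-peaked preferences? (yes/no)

Axis positions: G=1, F=2, A=3, C=4, H=5.
Faction 1 (peak A at position 3): ranking walks positions 3-2-4-1-5, expanding outward from the peak — single-peaked.
Faction 2 (peak F at position 2): ranking walks positions 2-3-1-4-5, expanding outward from the peak — single-peaked.
Faction 3 (peak A at position 3): ranking walks positions 3-2-1-4-5, expanding outward from the peak — single-peaked.
Faction 4 (peak G at position 1): ranking walks positions 1-2-3-4-5, expanding outward from the peak — single-peaked.
Faction 5 (peak C at position 4): ranking walks positions 4-5-3-2-1, expanding outward from the peak — single-peaked.
Faction 6 (peak H at position 5): ranking walks positions 5-4-3-2-1, expanding outward from the peak — single-peaked.
Every ranking is single-peaked on this axis.

yes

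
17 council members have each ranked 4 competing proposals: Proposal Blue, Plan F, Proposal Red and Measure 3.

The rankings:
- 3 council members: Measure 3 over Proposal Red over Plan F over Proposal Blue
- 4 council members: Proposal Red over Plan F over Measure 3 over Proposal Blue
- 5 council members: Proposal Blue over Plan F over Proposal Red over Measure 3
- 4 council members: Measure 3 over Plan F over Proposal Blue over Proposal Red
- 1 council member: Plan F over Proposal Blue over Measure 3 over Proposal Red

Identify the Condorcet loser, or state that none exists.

none

Pairwise majorities:
Proposal Blue vs Plan F: Proposal Blue is ranked higher on 5 ballots, Plan F on 12. Plan F wins 12–5.
Proposal Blue vs Proposal Red: Proposal Blue wins 10–7.
Proposal Blue vs Measure 3: Proposal Blue is ranked higher on 5+1 = 6 ballots, Measure 3 on 11. Measure 3 wins 11–6.
Plan F vs Proposal Red: Plan F is ranked higher on 5+4+1 = 10 ballots, Proposal Red on 7. Plan F wins 10–7.
Plan F vs Measure 3: Plan F, 10–7.
Proposal Red vs Measure 3: 9 to 8, Proposal Red.
Every option wins at least one matchup (Proposal Blue beats Proposal Red; Plan F beats Proposal Blue; Proposal Red beats Measure 3; Measure 3 beats Proposal Blue), so there is no Condorcet loser.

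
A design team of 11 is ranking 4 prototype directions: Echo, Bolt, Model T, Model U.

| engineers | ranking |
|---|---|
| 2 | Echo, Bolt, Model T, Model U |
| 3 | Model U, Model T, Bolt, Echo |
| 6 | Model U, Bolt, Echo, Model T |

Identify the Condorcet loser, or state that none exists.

Head-to-head results (11 engineers):
Echo vs Bolt: Echo is ranked higher on 2 ballots, Bolt on 9. Bolt wins 9–2.
Echo vs Model T: Echo is ranked higher on 2+6 = 8 ballots, Model T on 3. Echo wins 8–3.
Echo–Model U: Model U 9–2.
Bolt vs Model T: Bolt is ranked higher on 2+6 = 8 ballots, Model T on 3. Bolt wins 8–3.
Bolt vs Model U: Model U wins 9–2.
Model T vs Model U: Model T is ranked higher on 2 ballots, Model U on 9. Model U wins 9–2.
Only Model T has no wins; Model T is the Condorcet loser.

Model T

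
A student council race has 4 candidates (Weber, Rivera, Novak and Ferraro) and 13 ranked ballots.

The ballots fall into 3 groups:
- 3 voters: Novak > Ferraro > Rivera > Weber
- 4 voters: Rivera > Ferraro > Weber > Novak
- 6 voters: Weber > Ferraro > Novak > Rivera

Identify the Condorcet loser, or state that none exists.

Pairwise majorities:
Weber vs Rivera: 6 for Weber, 7 for Rivera — Rivera by 7–6.
Weber vs Novak: Weber is ranked higher on 4+6 = 10 ballots, Novak on 3. Weber wins 10–3.
Weber–Ferraro: Ferraro 7–6.
Rivera–Novak: Novak 9–4.
Rivera vs Ferraro: Ferraro, 9–4.
Novak vs Ferraro: Novak preferred on 3 ballots; Ferraro wins 10–3.
No candidate is winless: Weber beats Novak; Rivera beats Weber; Novak beats Rivera; Ferraro beats Weber. There is no Condorcet loser.

none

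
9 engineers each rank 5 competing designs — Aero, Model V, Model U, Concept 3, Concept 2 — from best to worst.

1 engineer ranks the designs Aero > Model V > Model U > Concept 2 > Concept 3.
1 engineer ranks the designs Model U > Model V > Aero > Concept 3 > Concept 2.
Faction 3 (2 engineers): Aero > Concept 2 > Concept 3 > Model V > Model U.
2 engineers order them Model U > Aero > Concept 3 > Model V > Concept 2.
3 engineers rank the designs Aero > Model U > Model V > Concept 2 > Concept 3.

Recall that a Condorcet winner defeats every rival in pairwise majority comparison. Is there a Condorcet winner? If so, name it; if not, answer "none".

Aero

Head-to-head results (9 engineers):
Aero vs Model V: Aero is ranked higher on 1+2+2+3 = 8 ballots, Model V on 1. Aero wins 8–1.
Aero vs Model U: 1+2+3 = 6 for Aero, 3 for Model U — Aero by 6–3.
Aero vs Concept 3: Aero preferred on 1+1+2+2+3 = 9 ballots; Aero wins 9–0.
Aero vs Concept 2: 9 to 0, Aero.
Model V vs Model U: 1+2 = 3 for Model V, 6 for Model U — Model U by 6–3.
Model V vs Concept 3: 5 to 4, Model V.
Model V vs Concept 2: 7 to 2, Model V.
Model U vs Concept 3: 1+1+2+3 = 7 for Model U, 2 for Concept 3 — Model U by 7–2.
Model U vs Concept 2: Model U preferred on 1+1+2+3 = 7 ballots; Model U wins 7–2.
Concept 3 vs Concept 2: Concept 3 preferred on 1+2 = 3 ballots; Concept 2 wins 6–3.
Aero beats each of Model V, Model U, Concept 3, Concept 2 — Aero is the Condorcet winner.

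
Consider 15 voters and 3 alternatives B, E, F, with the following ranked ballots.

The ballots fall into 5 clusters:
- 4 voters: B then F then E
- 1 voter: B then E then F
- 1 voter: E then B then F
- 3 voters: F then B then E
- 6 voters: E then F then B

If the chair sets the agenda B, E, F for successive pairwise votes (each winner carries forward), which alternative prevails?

F

Round 1: B vs E — 8–7, B advances.
Round 2: B vs F — 6–9, F advances.
The agenda winner is F.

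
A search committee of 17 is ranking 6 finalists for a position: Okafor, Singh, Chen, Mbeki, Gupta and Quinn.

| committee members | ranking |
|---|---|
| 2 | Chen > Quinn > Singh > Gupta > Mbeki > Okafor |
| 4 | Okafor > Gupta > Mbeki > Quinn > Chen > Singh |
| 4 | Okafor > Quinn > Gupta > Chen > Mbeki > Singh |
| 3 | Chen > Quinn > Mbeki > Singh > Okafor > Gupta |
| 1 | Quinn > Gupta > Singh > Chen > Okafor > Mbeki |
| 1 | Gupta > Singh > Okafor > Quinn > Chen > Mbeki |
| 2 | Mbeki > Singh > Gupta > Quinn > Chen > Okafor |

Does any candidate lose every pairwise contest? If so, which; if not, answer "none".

none

Pairwise majorities:
Okafor vs Singh: 4+4 = 8 for Okafor, 9 for Singh — Singh by 9–8.
Okafor vs Chen: Okafor, 9–8.
Okafor vs Mbeki: Okafor wins 10–7.
Okafor vs Gupta: Okafor is ranked higher on 4+4+3 = 11 ballots, Gupta on 6. Okafor wins 11–6.
Okafor vs Quinn: Okafor preferred on 4+4+1 = 9 ballots; Okafor wins 9–8.
Singh–Chen: Chen 13–4.
Singh–Mbeki: Mbeki 13–4.
Singh vs Gupta: Gupta, 10–7.
Singh vs Quinn: Quinn, 14–3.
Chen vs Mbeki: 2+4+3+1+1 = 11 for Chen, 6 for Mbeki — Chen by 11–6.
Chen vs Gupta: 5 to 12, Gupta.
Chen vs Quinn: 2+3 = 5 for Chen, 12 for Quinn — Quinn by 12–5.
Mbeki vs Gupta: Gupta wins 12–5.
Mbeki vs Quinn: Mbeki is ranked higher on 4+2 = 6 ballots, Quinn on 11. Quinn wins 11–6.
Gupta–Quinn: Quinn 10–7.
No candidate is winless: Okafor beats Chen; Singh beats Okafor; Chen beats Singh; Mbeki beats Singh; Gupta beats Singh; Quinn beats Singh. There is no Condorcet loser.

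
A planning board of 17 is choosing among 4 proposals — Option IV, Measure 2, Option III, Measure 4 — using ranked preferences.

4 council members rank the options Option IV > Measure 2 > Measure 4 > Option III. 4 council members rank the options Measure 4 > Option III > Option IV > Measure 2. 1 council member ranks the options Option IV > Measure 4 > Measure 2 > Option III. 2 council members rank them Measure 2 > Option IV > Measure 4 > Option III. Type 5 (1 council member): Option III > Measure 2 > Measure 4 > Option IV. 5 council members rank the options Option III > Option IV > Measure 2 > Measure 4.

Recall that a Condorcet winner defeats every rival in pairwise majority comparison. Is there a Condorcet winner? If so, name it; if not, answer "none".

Check each pair by majority over 17 ballots:
Option IV vs Measure 2: Option IV preferred on 4+4+1+5 = 14 ballots; Option IV wins 14–3.
Option IV vs Option III: Option III wins 10–7.
Option IV vs Measure 4: Option IV preferred on 4+1+2+5 = 12 ballots; Option IV wins 12–5.
Measure 2 vs Option III: Option III, 10–7.
Measure 2 vs Measure 4: Measure 2 wins 12–5.
Option III vs Measure 4: Measure 4 wins 11–6.
No option is unbeaten: Option IV loses to Option III; Measure 2 loses to Option IV; Option III loses to Measure 4; Measure 4 loses to Option IV. In particular Option IV → Measure 4 → Option III → Option IV is a majority cycle — no Condorcet winner exists.

none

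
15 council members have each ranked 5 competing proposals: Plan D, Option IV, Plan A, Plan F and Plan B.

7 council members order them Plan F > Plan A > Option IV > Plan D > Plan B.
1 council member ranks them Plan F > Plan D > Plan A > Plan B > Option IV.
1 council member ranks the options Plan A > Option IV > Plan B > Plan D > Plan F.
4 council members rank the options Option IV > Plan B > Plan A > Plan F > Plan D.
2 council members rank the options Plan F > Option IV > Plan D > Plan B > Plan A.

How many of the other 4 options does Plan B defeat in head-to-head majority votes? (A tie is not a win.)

0

Plan B against each rival (15 council members):
Plan B–Plan D: Plan D 10–5.
Plan B–Option IV: Option IV 14–1.
Plan B vs Plan A: Plan B is ranked higher on 4+2 = 6 ballots, Plan A on 9. Plan A wins 9–6.
Plan B vs Plan F: Plan B preferred on 1+4 = 5 ballots; Plan F wins 10–5.
Plan B beats no one; loses to Plan D, Option IV, Plan A, Plan F — 0 pairwise wins.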